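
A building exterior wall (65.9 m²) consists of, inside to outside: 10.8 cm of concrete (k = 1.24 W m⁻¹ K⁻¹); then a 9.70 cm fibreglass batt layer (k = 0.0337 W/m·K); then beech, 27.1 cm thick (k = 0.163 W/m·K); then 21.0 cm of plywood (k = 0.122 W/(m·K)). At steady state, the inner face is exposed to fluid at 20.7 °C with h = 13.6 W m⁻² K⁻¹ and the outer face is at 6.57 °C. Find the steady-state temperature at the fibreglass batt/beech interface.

T = 14.0 °C

Resistance network (inner→outer):
  R_conv,in = 1/(hA) = 1/(13.6·65.9) = 0.001116 K/W
  R_concrete = L/(kA) = 0.108/(1.24·65.9) = 0.001322 K/W
  R_fibreglass batt = L/(kA) = 0.0970/(0.0337·65.9) = 0.04368 K/W
  R_beech = L/(kA) = 0.271/(0.163·65.9) = 0.02523 K/W
  R_plywood = L/(kA) = 0.210/(0.122·65.9) = 0.02612 K/W
ΣR = 0.001116 + 0.001322 + 0.04368 + 0.02523 + 0.02612 = 0.09747 K/W
Q = ΔT/ΣR = (20.7 °C − 6.57 °C)/0.09747 = 145.0 W
From the inner boundary to the fibreglass batt/beech interface, ΣR_partial = 0.04612 K/W.
T_interface = T_in − Q·ΣR_partial = 20.7 °C − (145.0)(0.04612) = 14.0 °C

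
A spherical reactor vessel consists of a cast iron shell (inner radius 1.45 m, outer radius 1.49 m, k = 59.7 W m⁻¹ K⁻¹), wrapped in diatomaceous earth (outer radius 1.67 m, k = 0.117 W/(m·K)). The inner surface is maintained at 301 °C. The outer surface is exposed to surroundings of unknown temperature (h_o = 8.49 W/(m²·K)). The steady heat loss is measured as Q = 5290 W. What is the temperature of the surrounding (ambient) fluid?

T_out = 22.8 °C

Sum the resistances:
  R_cast iron = (1/1.45 − 1/1.49)/(4πk) = 0.01851/(4π·59.7) = 2.468×10^-5 K/W
  R_diatomaceous earth = (1/1.49 − 1/1.67)/(4πk) = 0.07234/(4π·0.117) = 0.04920 K/W
  R_conv,out = 1/(4πr²h) = 1/(4π·1.67²·8.49) = 0.003361 K/W
ΣR = 0.05259 K/W
ΔT = Q·ΣR = 5290 × 0.05259 = 278.2 K
Heat flows outward, so T_out = T_in − ΔT = 301 − 278.2 = 22.8 °C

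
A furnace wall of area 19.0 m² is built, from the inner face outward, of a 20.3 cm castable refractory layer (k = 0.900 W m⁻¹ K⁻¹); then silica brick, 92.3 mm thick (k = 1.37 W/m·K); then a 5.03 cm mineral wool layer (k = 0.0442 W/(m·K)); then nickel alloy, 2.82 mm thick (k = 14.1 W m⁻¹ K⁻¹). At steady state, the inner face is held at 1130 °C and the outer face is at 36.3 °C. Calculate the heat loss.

Treat each layer as a resistance in series:
  R_castable refractory = L/(kA) = 0.203/(0.900·19.0) = 0.01187 K/W
  R_silica brick = L/(kA) = 0.0923/(1.37·19.0) = 0.003546 K/W
  R_mineral wool = L/(kA) = 0.0503/(0.0442·19.0) = 0.05990 K/W
  R_nickel alloy = L/(kA) = 0.00282/(14.1·19.0) = 1.053×10^-5 K/W
ΣR = 0.01187 + 0.003546 + 0.05990 + 1.053×10^-5 = 0.07533 K/W
Q = ΔT/ΣR = (1130 °C − 36.3 °C)/0.07533 = 14500 W

Q = 14500 W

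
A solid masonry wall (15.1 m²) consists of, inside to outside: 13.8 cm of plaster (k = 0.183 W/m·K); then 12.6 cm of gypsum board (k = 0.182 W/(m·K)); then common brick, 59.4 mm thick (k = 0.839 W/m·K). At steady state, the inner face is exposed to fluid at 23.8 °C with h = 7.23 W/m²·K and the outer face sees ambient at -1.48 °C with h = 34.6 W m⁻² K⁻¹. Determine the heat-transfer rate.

Series thermal resistances, inner to outer:
  R_conv,in = 1/(hA) = 1/(7.23·15.1) = 0.009160 K/W
  R_plaster = L/(kA) = 0.138/(0.183·15.1) = 0.04994 K/W
  R_gypsum board = L/(kA) = 0.126/(0.182·15.1) = 0.04585 K/W
  R_common brick = L/(kA) = 0.0594/(0.839·15.1) = 0.004689 K/W
  R_conv,out = 1/(hA) = 1/(34.6·15.1) = 0.001914 K/W
ΣR = 0.009160 + 0.04994 + 0.04585 + 0.004689 + 0.001914 = 0.1116 K/W
Q = ΔT/ΣR = (23.8 °C − -1.48 °C)/0.1116 = 227 W

Q = 227 W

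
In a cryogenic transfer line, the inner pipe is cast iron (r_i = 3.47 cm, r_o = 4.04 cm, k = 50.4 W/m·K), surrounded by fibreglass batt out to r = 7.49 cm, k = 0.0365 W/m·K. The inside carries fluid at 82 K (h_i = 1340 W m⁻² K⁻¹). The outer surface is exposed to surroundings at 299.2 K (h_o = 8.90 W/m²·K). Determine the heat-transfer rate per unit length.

Series thermal resistances, inner to outer:
  R'_conv,in = 1/(2πr h) = 1/(2π·0.0347·1340) = 0.003423 m·K/W
  R'_cast iron = ln(0.0404/0.0347)/(2πk) = 0.1521/(2π·50.4) = 4.803×10^-4 m·K/W
  R'_fibreglass batt = ln(0.0749/0.0404)/(2πk) = 0.6173/(2π·0.0365) = 2.692 m·K/W
  R'_conv,out = 1/(2πr h) = 1/(2π·0.0749·8.90) = 0.2388 m·K/W
ΣR = 0.003423 + 4.803×10^-4 + 2.692 + 0.2388 = 2.935 m·K/W
Q' = ΔT/ΣR = (82 K − 299.2 K)/2.935 = -74.0 W/m
(Negative Q' ⇒ heat flows inward; heat gain = 74.0 W/m.)

Q' = 74.0 W/m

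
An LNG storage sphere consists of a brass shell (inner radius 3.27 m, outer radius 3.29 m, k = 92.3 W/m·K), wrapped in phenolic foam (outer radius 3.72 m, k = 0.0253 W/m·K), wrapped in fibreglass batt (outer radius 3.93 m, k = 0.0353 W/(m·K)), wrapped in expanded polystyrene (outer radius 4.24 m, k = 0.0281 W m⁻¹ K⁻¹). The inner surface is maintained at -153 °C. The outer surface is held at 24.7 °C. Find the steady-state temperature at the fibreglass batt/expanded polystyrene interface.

Treat each layer as a resistance in series:
  R_brass = (1/3.27 − 1/3.29)/(4πk) = 0.001859/(4π·92.3) = 1.603×10^-6 K/W
  R_phenolic foam = (1/3.29 − 1/3.72)/(4πk) = 0.03513/(4π·0.0253) = 0.1105 K/W
  R_fibreglass batt = (1/3.72 − 1/3.93)/(4πk) = 0.01436/(4π·0.0353) = 0.03238 K/W
  R_expanded polystyrene = (1/3.93 − 1/4.24)/(4πk) = 0.01860/(4π·0.0281) = 0.05269 K/W
ΣR = 1.603×10^-6 + 0.1105 + 0.03238 + 0.05269 = 0.1956 K/W
Q = ΔT/ΣR = (-153 °C − 24.7 °C)/0.1956 = -908.5 W
From the inner boundary to the fibreglass batt/expanded polystyrene interface, ΣR_partial = 0.1429 K/W.
T_interface = T_in − Q·ΣR_partial = -153 °C − (-908.5)(0.1429) = -23.2 °C

T = -23.2 °C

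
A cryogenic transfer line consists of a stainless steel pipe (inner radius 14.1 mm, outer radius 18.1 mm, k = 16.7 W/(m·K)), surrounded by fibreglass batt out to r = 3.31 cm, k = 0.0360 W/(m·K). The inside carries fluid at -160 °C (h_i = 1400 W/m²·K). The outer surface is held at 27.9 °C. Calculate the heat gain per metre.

Q' = 70.1 W/m

Series thermal resistances, inner to outer:
  R'_conv,in = 1/(2πr h) = 1/(2π·0.0141·1400) = 0.008063 m·K/W
  R'_stainless steel = ln(0.0181/0.0141)/(2πk) = 0.2497/(2π·16.7) = 0.002380 m·K/W
  R'_fibreglass batt = ln(0.0331/0.0181)/(2πk) = 0.6036/(2π·0.0360) = 2.669 m·K/W
ΣR = 0.008063 + 0.002380 + 2.669 = 2.679 m·K/W
Q' = ΔT/ΣR = (-160 °C − 27.9 °C)/2.679 = -70.1 W/m
(Negative Q' ⇒ heat flows inward; heat gain = 70.1 W/m.)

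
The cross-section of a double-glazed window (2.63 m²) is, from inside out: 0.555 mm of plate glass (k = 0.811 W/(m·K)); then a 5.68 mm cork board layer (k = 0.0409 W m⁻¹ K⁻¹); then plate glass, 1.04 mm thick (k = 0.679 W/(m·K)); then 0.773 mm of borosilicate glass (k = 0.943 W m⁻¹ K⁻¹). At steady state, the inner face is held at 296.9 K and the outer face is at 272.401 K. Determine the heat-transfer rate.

Treat each layer as a resistance in series:
  R_plate glass = L/(kA) = 5.55×10^-4/(0.811·2.63) = 2.602×10^-4 K/W
  R_cork board = L/(kA) = 0.00568/(0.0409·2.63) = 0.05280 K/W
  R_plate glass = L/(kA) = 0.00104/(0.679·2.63) = 5.824×10^-4 K/W
  R_borosilicate glass = L/(kA) = 7.73×10^-4/(0.943·2.63) = 3.117×10^-4 K/W
ΣR = 2.602×10^-4 + 0.05280 + 5.824×10^-4 + 3.117×10^-4 = 0.05395 K/W
Q = ΔT/ΣR = (296.9 K − 272.401 K)/0.05395 = 454 W

Q = 454 W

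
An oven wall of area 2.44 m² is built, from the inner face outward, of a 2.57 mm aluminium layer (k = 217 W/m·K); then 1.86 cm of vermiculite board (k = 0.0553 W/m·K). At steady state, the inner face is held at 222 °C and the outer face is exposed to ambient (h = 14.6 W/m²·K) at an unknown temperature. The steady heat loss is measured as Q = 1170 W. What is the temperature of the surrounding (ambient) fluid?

Series resistances:
  R_aluminium = L/(kA) = 0.00257/(217·2.44) = 4.854×10^-6 K/W
  R_vermiculite board = L/(kA) = 0.0186/(0.0553·2.44) = 0.1378 K/W
  R_conv,out = 1/(hA) = 1/(14.6·2.44) = 0.02807 K/W
ΣR = 0.1659 K/W
ΔT = Q·ΣR = 1170 × 0.1659 = 194.1 K
Heat flows outward, so T_out = T_in − ΔT = 222 − 194.1 = 27.9 °C

T_out = 27.9 °C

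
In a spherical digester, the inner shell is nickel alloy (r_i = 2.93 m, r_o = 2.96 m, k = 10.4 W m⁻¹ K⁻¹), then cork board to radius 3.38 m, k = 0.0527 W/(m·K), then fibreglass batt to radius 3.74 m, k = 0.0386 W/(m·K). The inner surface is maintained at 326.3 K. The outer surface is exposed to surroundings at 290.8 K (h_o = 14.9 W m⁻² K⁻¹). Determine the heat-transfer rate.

Q = 290 W

Treat each layer as a resistance in series:
  R_nickel alloy = (1/2.93 − 1/2.96)/(4πk) = 0.003459/(4π·10.4) = 2.647×10^-5 K/W
  R_cork board = (1/2.96 − 1/3.38)/(4πk) = 0.04198/(4π·0.0527) = 0.06339 K/W
  R_fibreglass batt = (1/3.38 − 1/3.74)/(4πk) = 0.02848/(4π·0.0386) = 0.05871 K/W
  R_conv,out = 1/(4πr²h) = 1/(4π·3.74²·14.9) = 3.818×10^-4 K/W
ΣR = 2.647×10^-5 + 0.06339 + 0.05871 + 3.818×10^-4 = 0.1225 K/W
Q = ΔT/ΣR = (326.3 K − 290.8 K)/0.1225 = 290 W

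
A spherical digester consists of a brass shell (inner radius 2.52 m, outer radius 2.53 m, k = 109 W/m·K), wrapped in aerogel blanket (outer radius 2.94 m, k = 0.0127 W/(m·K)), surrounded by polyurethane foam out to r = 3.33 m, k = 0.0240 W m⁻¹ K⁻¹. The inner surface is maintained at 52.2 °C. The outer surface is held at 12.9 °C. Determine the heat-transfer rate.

Q = 82.3 W

Resistance network (inner→outer):
  R_brass = (1/2.52 − 1/2.53)/(4πk) = 0.001568/(4π·109) = 1.145×10^-6 K/W
  R_aerogel blanket = (1/2.53 − 1/2.94)/(4πk) = 0.05512/(4π·0.0127) = 0.3454 K/W
  R_polyurethane foam = (1/2.94 − 1/3.33)/(4πk) = 0.03984/(4π·0.0240) = 0.1321 K/W
ΣR = 1.145×10^-6 + 0.3454 + 0.1321 = 0.4775 K/W
Q = ΔT/ΣR = (52.2 °C − 12.9 °C)/0.4775 = 82.3 W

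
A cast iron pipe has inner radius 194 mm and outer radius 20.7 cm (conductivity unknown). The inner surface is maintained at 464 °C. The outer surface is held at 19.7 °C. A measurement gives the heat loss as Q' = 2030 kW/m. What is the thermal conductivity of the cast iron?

ΣR = ΔT/Q' = |464 − 19.7|/2.03×10^6 = 2.189×10^-4 m·K/W
ln(r₂/r₁)/(2πk) = 2.189×10^-4 ⇒ k = 0.06486/(2π·2.189×10^-4) = 47.2 W/m·K

k = 47.2 W/m·K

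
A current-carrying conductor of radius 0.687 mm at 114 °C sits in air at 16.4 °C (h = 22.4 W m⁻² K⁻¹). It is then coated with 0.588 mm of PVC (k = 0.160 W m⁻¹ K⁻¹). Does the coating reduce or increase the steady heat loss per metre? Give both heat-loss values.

Critical radius for a cylinder: r_cr = k/h = 0.00714 m = 0.714 cm.
Outer radius after coating: r₂ = 6.87×10^-4 + 5.88×10^-4 = 0.001275 m.
Since r₁ < r_cr and r₂ ≤ r_cr, the coating moves toward the maximum at r_cr — heat loss rises.
Bare: R = 1/(2πr₁h) = 10.34 m·K/W; Q = 97.6/10.34 = 9.44 W/m.
Coated: R = R_cond + R_conv = 6.188 m·K/W; Q = 97.6/6.188 = 15.8 W/m.

increases: 9.44 → 15.8 W/m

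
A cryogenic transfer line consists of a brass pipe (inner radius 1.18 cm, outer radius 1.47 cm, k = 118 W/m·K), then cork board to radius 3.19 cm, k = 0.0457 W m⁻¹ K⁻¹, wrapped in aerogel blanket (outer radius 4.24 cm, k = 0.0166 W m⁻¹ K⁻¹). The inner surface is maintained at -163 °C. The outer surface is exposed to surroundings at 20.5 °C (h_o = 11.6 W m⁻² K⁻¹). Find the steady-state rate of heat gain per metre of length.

Q' = 31.9 W/m

Treat each layer as a resistance in series:
  R'_brass = ln(0.0147/0.0118)/(2πk) = 0.2197/(2π·118) = 2.964×10^-4 m·K/W
  R'_cork board = ln(0.0319/0.0147)/(2πk) = 0.7748/(2π·0.0457) = 2.698 m·K/W
  R'_aerogel blanket = ln(0.0424/0.0319)/(2πk) = 0.2845/(2π·0.0166) = 2.728 m·K/W
  R'_conv,out = 1/(2πr h) = 1/(2π·0.0424·11.6) = 0.3236 m·K/W
ΣR = 2.964×10^-4 + 2.698 + 2.728 + 0.3236 = 5.750 m·K/W
Q' = ΔT/ΣR = (-163 °C − 20.5 °C)/5.750 = -31.9 W/m
(Negative Q' ⇒ heat flows inward; heat gain = 31.9 W/m.)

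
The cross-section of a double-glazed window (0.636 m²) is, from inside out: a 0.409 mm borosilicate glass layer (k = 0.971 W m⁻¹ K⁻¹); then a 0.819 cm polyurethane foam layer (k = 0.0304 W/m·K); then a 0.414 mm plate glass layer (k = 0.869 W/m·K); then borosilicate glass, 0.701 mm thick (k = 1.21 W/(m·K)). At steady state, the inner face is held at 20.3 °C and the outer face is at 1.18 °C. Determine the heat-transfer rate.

Q = 44.9 W

Resistance network (inner→outer):
  R_borosilicate glass = L/(kA) = 4.09×10^-4/(0.971·0.636) = 6.623×10^-4 K/W
  R_polyurethane foam = L/(kA) = 0.00819/(0.0304·0.636) = 0.4236 K/W
  R_plate glass = L/(kA) = 4.14×10^-4/(0.869·0.636) = 7.491×10^-4 K/W
  R_borosilicate glass = L/(kA) = 7.01×10^-4/(1.21·0.636) = 9.109×10^-4 K/W
ΣR = 6.623×10^-4 + 0.4236 + 7.491×10^-4 + 9.109×10^-4 = 0.4259 K/W
Q = ΔT/ΣR = (20.3 °C − 1.18 °C)/0.4259 = 44.9 W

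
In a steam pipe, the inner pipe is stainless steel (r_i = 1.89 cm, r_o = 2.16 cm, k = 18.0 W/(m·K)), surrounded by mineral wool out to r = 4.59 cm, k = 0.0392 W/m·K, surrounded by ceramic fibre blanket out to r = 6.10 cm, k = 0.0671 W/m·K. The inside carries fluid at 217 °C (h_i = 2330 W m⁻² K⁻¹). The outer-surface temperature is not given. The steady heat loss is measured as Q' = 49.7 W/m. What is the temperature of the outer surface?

T_out = 31.1 °C

Series resistances:
  R'_conv,in = 1/(2πr h) = 1/(2π·0.0189·2330) = 0.003614 m·K/W
  R'_stainless steel = ln(0.0216/0.0189)/(2πk) = 0.1335/(2π·18.0) = 0.001181 m·K/W
  R'_mineral wool = ln(0.0459/0.0216)/(2πk) = 0.7538/(2π·0.0392) = 3.060 m·K/W
  R'_ceramic fibre blanket = ln(0.0610/0.0459)/(2πk) = 0.2844/(2π·0.0671) = 0.6746 m·K/W
ΣR = 3.740 m·K/W
ΔT = Q'·ΣR = 49.7 × 3.740 = 185.9 K
Heat flows outward, so T_out = T_in − ΔT = 217 − 185.9 = 31.1 °C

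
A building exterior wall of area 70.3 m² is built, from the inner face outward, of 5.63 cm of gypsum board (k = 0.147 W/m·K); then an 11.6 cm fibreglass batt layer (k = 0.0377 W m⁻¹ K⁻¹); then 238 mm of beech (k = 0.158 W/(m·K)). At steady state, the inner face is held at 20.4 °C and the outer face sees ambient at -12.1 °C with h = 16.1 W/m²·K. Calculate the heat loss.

Series thermal resistances, inner to outer:
  R_gypsum board = L/(kA) = 0.0563/(0.147·70.3) = 0.005448 K/W
  R_fibreglass batt = L/(kA) = 0.116/(0.0377·70.3) = 0.04377 K/W
  R_beech = L/(kA) = 0.238/(0.158·70.3) = 0.02143 K/W
  R_conv,out = 1/(hA) = 1/(16.1·70.3) = 8.835×10^-4 K/W
ΣR = 0.005448 + 0.04377 + 0.02143 + 8.835×10^-4 = 0.07153 K/W
Q = ΔT/ΣR = (20.4 °C − -12.1 °C)/0.07153 = 454 W

Q = 454 W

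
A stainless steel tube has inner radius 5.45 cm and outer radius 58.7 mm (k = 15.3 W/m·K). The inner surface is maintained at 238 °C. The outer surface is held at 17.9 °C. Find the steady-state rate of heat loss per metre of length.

Q' = 285 kW/m

Q' = 2πk·ΔT/ln(r₂/r₁) = 2π × 15.3 × 220.1 / ln(0.0587/0.0545) = 2.85×10^5 W/m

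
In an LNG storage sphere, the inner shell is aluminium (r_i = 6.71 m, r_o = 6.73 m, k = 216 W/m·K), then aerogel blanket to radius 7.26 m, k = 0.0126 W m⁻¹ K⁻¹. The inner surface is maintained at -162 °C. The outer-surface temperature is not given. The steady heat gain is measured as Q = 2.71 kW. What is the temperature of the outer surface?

T_out = 23.7 °C

Series resistances:
  R_aluminium = (1/6.71 − 1/6.73)/(4πk) = 4.429×10^-4/(4π·216) = 1.632×10^-7 K/W
  R_aerogel blanket = (1/6.73 − 1/7.26)/(4πk) = 0.01085/(4π·0.0126) = 0.06851 K/W
ΣR = 0.06851 K/W
ΔT = Q·ΣR = 2710 × 0.06851 = 185.7 K
Heat flows inward, so T_out = T_in + ΔT = -162 + 185.7 = 23.7 °C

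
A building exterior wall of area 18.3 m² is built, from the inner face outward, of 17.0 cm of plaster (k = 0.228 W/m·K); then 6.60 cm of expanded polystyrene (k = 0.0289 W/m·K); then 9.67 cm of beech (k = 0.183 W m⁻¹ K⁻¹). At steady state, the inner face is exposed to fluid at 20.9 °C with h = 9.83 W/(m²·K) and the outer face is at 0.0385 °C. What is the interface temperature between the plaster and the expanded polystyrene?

T = 16.1 °C

Series thermal resistances, inner to outer:
  R_conv,in = 1/(hA) = 1/(9.83·18.3) = 0.005559 K/W
  R_plaster = L/(kA) = 0.170/(0.228·18.3) = 0.04074 K/W
  R_expanded polystyrene = L/(kA) = 0.0660/(0.0289·18.3) = 0.1248 K/W
  R_beech = L/(kA) = 0.0967/(0.183·18.3) = 0.02888 K/W
ΣR = 0.005559 + 0.04074 + 0.1248 + 0.02888 = 0.2000 K/W
Q = ΔT/ΣR = (20.9 °C − 0.0385 °C)/0.2000 = 104.3 W
From the inner boundary to the plaster/expanded polystyrene interface, ΣR_partial = 0.04630 K/W.
T_interface = T_in − Q·ΣR_partial = 20.9 °C − (104.3)(0.04630) = 16.1 °C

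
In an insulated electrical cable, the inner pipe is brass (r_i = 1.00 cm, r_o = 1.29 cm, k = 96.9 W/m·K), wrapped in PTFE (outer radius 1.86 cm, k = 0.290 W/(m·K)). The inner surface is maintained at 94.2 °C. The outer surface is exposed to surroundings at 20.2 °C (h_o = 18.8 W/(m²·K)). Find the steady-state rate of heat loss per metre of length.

Q' = 113 W/m

Resistance network (inner→outer):
  R'_brass = ln(0.0129/0.0100)/(2πk) = 0.2546/(2π·96.9) = 4.182×10^-4 m·K/W
  R'_PTFE = ln(0.0186/0.0129)/(2πk) = 0.3659/(2π·0.290) = 0.2008 m·K/W
  R'_conv,out = 1/(2πr h) = 1/(2π·0.0186·18.8) = 0.4551 m·K/W
ΣR = 4.182×10^-4 + 0.2008 + 0.4551 = 0.6563 m·K/W
Q' = ΔT/ΣR = (94.2 °C − 20.2 °C)/0.6563 = 113 W/m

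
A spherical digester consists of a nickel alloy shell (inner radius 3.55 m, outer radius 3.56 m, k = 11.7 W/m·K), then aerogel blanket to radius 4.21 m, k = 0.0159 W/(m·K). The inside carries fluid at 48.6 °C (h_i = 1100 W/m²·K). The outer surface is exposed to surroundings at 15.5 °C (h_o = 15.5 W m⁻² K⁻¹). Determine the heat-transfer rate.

Q = 152 W

Treat each layer as a resistance in series:
  R_conv,in = 1/(4πr²h) = 1/(4π·3.55²·1100) = 5.740×10^-6 K/W
  R_nickel alloy = (1/3.55 − 1/3.56)/(4πk) = 7.913×10^-4/(4π·11.7) = 5.382×10^-6 K/W
  R_aerogel blanket = (1/3.56 − 1/4.21)/(4πk) = 0.04337/(4π·0.0159) = 0.2171 K/W
  R_conv,out = 1/(4πr²h) = 1/(4π·4.21²·15.5) = 2.897×10^-4 K/W
ΣR = 5.740×10^-6 + 5.382×10^-6 + 0.2171 + 2.897×10^-4 = 0.2174 K/W
Q = ΔT/ΣR = (48.6 °C − 15.5 °C)/0.2174 = 152 W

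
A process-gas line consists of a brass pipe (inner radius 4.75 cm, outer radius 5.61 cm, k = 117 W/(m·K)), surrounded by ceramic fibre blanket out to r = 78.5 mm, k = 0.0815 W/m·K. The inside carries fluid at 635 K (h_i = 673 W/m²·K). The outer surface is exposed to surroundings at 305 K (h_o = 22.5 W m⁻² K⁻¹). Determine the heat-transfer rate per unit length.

Q' = 439 W/m

Resistance network (inner→outer):
  R'_conv,in = 1/(2πr h) = 1/(2π·0.0475·673) = 0.004979 m·K/W
  R'_brass = ln(0.0561/0.0475)/(2πk) = 0.1664/(2π·117) = 2.264×10^-4 m·K/W
  R'_ceramic fibre blanket = ln(0.0785/0.0561)/(2πk) = 0.3360/(2π·0.0815) = 0.6561 m·K/W
  R'_conv,out = 1/(2πr h) = 1/(2π·0.0785·22.5) = 0.09011 m·K/W
ΣR = 0.004979 + 2.264×10^-4 + 0.6561 + 0.09011 = 0.7514 m·K/W
Q' = ΔT/ΣR = (635 K − 305 K)/0.7514 = 439 W/m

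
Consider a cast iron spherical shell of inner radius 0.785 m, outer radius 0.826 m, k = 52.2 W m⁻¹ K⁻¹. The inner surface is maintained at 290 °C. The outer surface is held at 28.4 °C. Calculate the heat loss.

Q = 2710 kW

Q = 4πk·ΔT/(1/r₁ − 1/r₂) = 4π × 52.2 × 261.6 / (1/0.785 − 1/0.826) = 2.71×10^6 W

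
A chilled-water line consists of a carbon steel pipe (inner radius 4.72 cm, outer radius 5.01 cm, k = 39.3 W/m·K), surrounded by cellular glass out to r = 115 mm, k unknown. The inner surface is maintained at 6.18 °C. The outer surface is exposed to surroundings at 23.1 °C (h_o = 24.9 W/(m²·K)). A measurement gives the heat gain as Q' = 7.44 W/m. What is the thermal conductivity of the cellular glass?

ΣR = ΔT/Q' = |6.18 − 23.1|/7.44 = 2.274 m·K/W
Known resistances:
  R'_carbon steel = ln(0.0501/0.0472)/(2πk) = 0.05963/(2π·39.3) = 2.415×10^-4 m·K/W
  R'_conv,out = 1/(2πr h) = 1/(2π·0.115·24.9) = 0.05558 m·K/W
R_cellular glass = ΣR − ΣR_known = 2.274 − 0.05582 = 2.218 m·K/W
ln(r₂/r₁)/(2πk) = 2.218 ⇒ k = 0.8309/(2π·2.218) = 0.0596 W/m·K

k = 0.0596 W/m·K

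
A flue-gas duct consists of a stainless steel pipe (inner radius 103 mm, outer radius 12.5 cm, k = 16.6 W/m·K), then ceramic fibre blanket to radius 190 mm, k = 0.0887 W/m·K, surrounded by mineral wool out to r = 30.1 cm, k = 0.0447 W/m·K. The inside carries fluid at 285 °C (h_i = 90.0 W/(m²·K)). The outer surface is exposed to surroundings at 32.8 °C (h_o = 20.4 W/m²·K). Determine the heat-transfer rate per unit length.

Q' = 104 W/m

Series thermal resistances, inner to outer:
  R'_conv,in = 1/(2πr h) = 1/(2π·0.103·90.0) = 0.01717 m·K/W
  R'_stainless steel = ln(0.125/0.103)/(2πk) = 0.1936/(2π·16.6) = 0.001856 m·K/W
  R'_ceramic fibre blanket = ln(0.190/0.125)/(2πk) = 0.4187/(2π·0.0887) = 0.7513 m·K/W
  R'_mineral wool = ln(0.301/0.190)/(2πk) = 0.4601/(2π·0.0447) = 1.638 m·K/W
  R'_conv,out = 1/(2πr h) = 1/(2π·0.301·20.4) = 0.02592 m·K/W
ΣR = 0.01717 + 0.001856 + 0.7513 + 1.638 + 0.02592 = 2.434 m·K/W
Q' = ΔT/ΣR = (285 °C − 32.8 °C)/2.434 = 104 W/m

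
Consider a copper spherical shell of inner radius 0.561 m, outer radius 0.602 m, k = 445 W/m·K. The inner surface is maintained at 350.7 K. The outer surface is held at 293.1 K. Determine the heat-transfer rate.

Q = 4πk·ΔT/(1/r₁ − 1/r₂) = 4π × 445 × 57.6 / (1/0.561 − 1/0.602) = 2.65×10^6 W

Q = 2.65×10^6 W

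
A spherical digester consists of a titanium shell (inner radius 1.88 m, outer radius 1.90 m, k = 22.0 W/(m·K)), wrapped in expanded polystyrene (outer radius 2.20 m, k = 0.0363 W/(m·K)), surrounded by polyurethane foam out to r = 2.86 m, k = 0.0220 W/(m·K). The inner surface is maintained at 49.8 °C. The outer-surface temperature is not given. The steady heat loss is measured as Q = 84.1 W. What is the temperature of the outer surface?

Series resistances:
  R_titanium = (1/1.88 − 1/1.90)/(4πk) = 0.005599/(4π·22.0) = 2.025×10^-5 K/W
  R_expanded polystyrene = (1/1.90 − 1/2.20)/(4πk) = 0.07177/(4π·0.0363) = 0.1573 K/W
  R_polyurethane foam = (1/2.20 − 1/2.86)/(4πk) = 0.1049/(4π·0.0220) = 0.3794 K/W
ΣR = 0.5368 K/W
ΔT = Q·ΣR = 84.1 × 0.5368 = 45.14 K
Heat flows outward, so T_out = T_in − ΔT = 49.8 − 45.14 = 4.66 °C

T_out = 4.66 °C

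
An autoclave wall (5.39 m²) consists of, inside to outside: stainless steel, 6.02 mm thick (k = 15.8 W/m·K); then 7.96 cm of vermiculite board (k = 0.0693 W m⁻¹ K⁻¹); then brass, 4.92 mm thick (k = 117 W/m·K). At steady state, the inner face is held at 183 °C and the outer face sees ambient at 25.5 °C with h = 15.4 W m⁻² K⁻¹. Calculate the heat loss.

Series thermal resistances, inner to outer:
  R_stainless steel = L/(kA) = 0.00602/(15.8·5.39) = 7.069×10^-5 K/W
  R_vermiculite board = L/(kA) = 0.0796/(0.0693·5.39) = 0.2131 K/W
  R_brass = L/(kA) = 0.00492/(117·5.39) = 7.802×10^-6 K/W
  R_conv,out = 1/(hA) = 1/(15.4·5.39) = 0.01205 K/W
ΣR = 7.069×10^-5 + 0.2131 + 7.802×10^-6 + 0.01205 = 0.2252 K/W
Q = ΔT/ΣR = (183 °C − 25.5 °C)/0.2252 = 699 W

Q = 699 W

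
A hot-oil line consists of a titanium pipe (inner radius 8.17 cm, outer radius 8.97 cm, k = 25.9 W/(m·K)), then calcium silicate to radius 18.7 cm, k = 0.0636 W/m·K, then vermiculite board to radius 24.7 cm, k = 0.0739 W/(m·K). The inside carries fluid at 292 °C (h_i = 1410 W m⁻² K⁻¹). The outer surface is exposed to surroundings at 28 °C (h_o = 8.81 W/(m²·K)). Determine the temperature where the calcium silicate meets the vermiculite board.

T = 98.6 °C

Resistance network (inner→outer):
  R'_conv,in = 1/(2πr h) = 1/(2π·0.0817·1410) = 0.001382 m·K/W
  R'_titanium = ln(0.0897/0.0817)/(2πk) = 0.09342/(2π·25.9) = 5.740×10^-4 m·K/W
  R'_calcium silicate = ln(0.187/0.0897)/(2πk) = 0.7346/(2π·0.0636) = 1.838 m·K/W
  R'_vermiculite board = ln(0.247/0.187)/(2πk) = 0.2783/(2π·0.0739) = 0.5993 m·K/W
  R'_conv,out = 1/(2πr h) = 1/(2π·0.247·8.81) = 0.07314 m·K/W
ΣR = 0.001382 + 5.740×10^-4 + 1.838 + 0.5993 + 0.07314 = 2.512 m·K/W
Q' = ΔT/ΣR = (292 °C − 28 °C)/2.512 = 105.1 W/m
From the inner boundary to the calcium silicate/vermiculite board interface, ΣR_partial = 1.840 m·K/W.
T_interface = T_in − Q'·ΣR_partial = 292 °C − (105.1)(1.840) = 98.6 °C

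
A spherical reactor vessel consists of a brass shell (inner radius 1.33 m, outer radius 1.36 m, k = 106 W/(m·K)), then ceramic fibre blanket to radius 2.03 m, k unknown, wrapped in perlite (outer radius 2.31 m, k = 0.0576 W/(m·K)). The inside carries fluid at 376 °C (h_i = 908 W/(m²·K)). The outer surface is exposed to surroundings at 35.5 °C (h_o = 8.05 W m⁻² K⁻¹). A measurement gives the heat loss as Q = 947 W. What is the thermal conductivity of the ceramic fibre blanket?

k = 0.0702 W/m·K

ΣR = ΔT/Q = |376 − 35.5|/947 = 0.3596 K/W
Known resistances:
  R_conv,in = 1/(4πr²h) = 1/(4π·1.33²·908) = 4.955×10^-5 K/W
  R_brass = (1/1.33 − 1/1.36)/(4πk) = 0.01659/(4π·106) = 1.245×10^-5 K/W
  R_perlite = (1/2.03 − 1/2.31)/(4πk) = 0.05971/(4π·0.0576) = 0.08249 K/W
  R_conv,out = 1/(4πr²h) = 1/(4π·2.31²·8.05) = 0.001853 K/W
R_ceramic fibre blanket = ΣR − ΣR_known = 0.3596 − 0.08440 = 0.2752 K/W
(1/r₁−1/r₂)/(4πk) = 0.2752 ⇒ k = 0.2427/(4π·0.2752) = 0.0702 W/m·K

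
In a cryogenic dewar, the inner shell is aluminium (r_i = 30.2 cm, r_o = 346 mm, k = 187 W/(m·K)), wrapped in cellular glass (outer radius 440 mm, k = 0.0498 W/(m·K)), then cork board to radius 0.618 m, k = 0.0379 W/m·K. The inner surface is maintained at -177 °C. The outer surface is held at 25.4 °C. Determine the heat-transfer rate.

Q = 85.7 W

Resistance network (inner→outer):
  R_aluminium = (1/0.302 − 1/0.346)/(4πk) = 0.4211/(4π·187) = 1.792×10^-4 K/W
  R_cellular glass = (1/0.346 − 1/0.440)/(4πk) = 0.6174/(4π·0.0498) = 0.9866 K/W
  R_cork board = (1/0.440 − 1/0.618)/(4πk) = 0.6546/(4π·0.0379) = 1.374 K/W
ΣR = 1.792×10^-4 + 0.9866 + 1.374 = 2.361 K/W
Q = ΔT/ΣR = (-177 °C − 25.4 °C)/2.361 = -85.7 W
(Negative Q ⇒ heat flows inward; heat gain = 85.7 W.)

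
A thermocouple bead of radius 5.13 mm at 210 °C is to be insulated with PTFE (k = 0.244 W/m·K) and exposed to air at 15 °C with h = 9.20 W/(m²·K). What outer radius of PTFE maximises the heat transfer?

r_cr = 5.30 cm

For a sphere, r_cr = 2k_ins/h = 2·0.244/9.20 = 0.0530 m = 5.30 cm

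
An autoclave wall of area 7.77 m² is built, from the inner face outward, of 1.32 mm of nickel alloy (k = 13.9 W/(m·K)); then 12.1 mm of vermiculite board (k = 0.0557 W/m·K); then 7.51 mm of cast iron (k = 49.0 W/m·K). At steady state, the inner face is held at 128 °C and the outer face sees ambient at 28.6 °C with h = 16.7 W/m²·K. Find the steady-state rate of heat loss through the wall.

Q = 2.78 kW

Series thermal resistances, inner to outer:
  R_nickel alloy = L/(kA) = 0.00132/(13.9·7.77) = 1.222×10^-5 K/W
  R_vermiculite board = L/(kA) = 0.0121/(0.0557·7.77) = 0.02796 K/W
  R_cast iron = L/(kA) = 0.00751/(49.0·7.77) = 1.973×10^-5 K/W
  R_conv,out = 1/(hA) = 1/(16.7·7.77) = 0.007707 K/W
ΣR = 1.222×10^-5 + 0.02796 + 1.973×10^-5 + 0.007707 = 0.03570 K/W
Q = ΔT/ΣR = (128 °C − 28.6 °C)/0.03570 = 2780 W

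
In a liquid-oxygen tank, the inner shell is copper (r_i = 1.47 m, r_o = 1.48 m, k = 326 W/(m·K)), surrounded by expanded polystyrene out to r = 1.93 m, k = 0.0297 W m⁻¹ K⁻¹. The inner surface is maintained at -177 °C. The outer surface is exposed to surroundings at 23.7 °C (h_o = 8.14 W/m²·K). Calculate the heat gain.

Q = 473 W

Series thermal resistances, inner to outer:
  R_copper = (1/1.47 − 1/1.48)/(4πk) = 0.004596/(4π·326) = 1.122×10^-6 K/W
  R_expanded polystyrene = (1/1.48 − 1/1.93)/(4πk) = 0.1575/(4π·0.0297) = 0.4221 K/W
  R_conv,out = 1/(4πr²h) = 1/(4π·1.93²·8.14) = 0.002625 K/W
ΣR = 1.122×10^-6 + 0.4221 + 0.002625 = 0.4247 K/W
Q = ΔT/ΣR = (-177 °C − 23.7 °C)/0.4247 = -473 W
(Negative Q ⇒ heat flows inward; heat gain = 473 W.)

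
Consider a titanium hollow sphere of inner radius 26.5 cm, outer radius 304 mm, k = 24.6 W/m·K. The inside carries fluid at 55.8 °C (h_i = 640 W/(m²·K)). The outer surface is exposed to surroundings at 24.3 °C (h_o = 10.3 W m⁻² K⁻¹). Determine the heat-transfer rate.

Series thermal resistances, inner to outer:
  R_conv,in = 1/(4πr²h) = 1/(4π·0.265²·640) = 0.001771 K/W
  R_titanium = (1/0.265 − 1/0.304)/(4πk) = 0.4841/(4π·24.6) = 0.001566 K/W
  R_conv,out = 1/(4πr²h) = 1/(4π·0.304²·10.3) = 0.08360 K/W
ΣR = 0.001771 + 0.001566 + 0.08360 = 0.08694 K/W
Q = ΔT/ΣR = (55.8 °C − 24.3 °C)/0.08694 = 362 W

Q = 362 W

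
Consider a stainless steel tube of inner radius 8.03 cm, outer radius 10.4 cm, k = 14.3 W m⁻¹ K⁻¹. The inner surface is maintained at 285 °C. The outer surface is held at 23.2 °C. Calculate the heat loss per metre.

Q' = 2πk·ΔT/ln(r₂/r₁) = 2π × 14.3 × 261.8 / ln(0.104/0.0803) = 91000 W/m

Q' = 91000 W/m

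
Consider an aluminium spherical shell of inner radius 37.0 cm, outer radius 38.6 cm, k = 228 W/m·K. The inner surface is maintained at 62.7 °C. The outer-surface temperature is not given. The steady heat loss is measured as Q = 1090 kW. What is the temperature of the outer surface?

Sum the resistances:
  R_aluminium = (1/0.370 − 1/0.386)/(4πk) = 0.1120/(4π·228) = 3.910×10^-5 K/W
ΣR = 3.910×10^-5 K/W
ΔT = Q·ΣR = 1.09×10^6 × 3.910×10^-5 = 42.62 K
Heat flows outward, so T_out = T_in − ΔT = 62.7 − 42.62 = 20.1 °C

T_out = 20.1 °C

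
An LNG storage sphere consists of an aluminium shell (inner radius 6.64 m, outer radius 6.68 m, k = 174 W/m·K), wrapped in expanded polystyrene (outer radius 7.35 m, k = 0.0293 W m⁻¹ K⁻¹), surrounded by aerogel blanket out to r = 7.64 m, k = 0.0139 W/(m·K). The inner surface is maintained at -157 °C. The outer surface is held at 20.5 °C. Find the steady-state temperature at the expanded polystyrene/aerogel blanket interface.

T = -58.3 °C

Resistance network (inner→outer):
  R_aluminium = (1/6.64 − 1/6.68)/(4πk) = 9.018×10^-4/(4π·174) = 4.124×10^-7 K/W
  R_expanded polystyrene = (1/6.68 − 1/7.35)/(4πk) = 0.01365/(4π·0.0293) = 0.03706 K/W
  R_aerogel blanket = (1/7.35 − 1/7.64)/(4πk) = 0.005164/(4π·0.0139) = 0.02957 K/W
ΣR = 4.124×10^-7 + 0.03706 + 0.02957 = 0.06663 K/W
Q = ΔT/ΣR = (-157 °C − 20.5 °C)/0.06663 = -2664 W
From the inner boundary to the expanded polystyrene/aerogel blanket interface, ΣR_partial = 0.03706 K/W.
T_interface = T_in − Q·ΣR_partial = -157 °C − (-2664)(0.03706) = -58.3 °C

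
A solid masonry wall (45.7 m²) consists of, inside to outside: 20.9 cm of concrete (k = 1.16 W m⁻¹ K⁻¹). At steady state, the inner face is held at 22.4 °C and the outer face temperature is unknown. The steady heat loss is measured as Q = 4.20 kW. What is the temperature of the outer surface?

T_out = 5.84 °C

Series resistances:
  R_concrete = L/(kA) = 0.209/(1.16·45.7) = 0.003943 K/W
ΣR = 0.003943 K/W
ΔT = Q·ΣR = 4200 × 0.003943 = 16.56 K
Heat flows outward, so T_out = T_in − ΔT = 22.4 − 16.56 = 5.84 °C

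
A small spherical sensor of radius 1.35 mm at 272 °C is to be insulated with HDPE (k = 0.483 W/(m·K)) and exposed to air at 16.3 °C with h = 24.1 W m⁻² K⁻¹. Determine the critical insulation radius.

For a sphere, r_cr = 2k_ins/h = 2·0.483/24.1 = 0.0401 m = 4.01 cm

r_cr = 4.01 cm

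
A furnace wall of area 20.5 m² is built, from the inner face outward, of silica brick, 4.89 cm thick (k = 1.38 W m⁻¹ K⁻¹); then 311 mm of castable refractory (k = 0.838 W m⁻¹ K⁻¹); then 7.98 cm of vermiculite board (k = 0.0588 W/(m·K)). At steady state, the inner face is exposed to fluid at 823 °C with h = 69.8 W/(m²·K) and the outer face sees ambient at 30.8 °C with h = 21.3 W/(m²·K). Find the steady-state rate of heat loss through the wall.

Q = 8.90 kW

Series thermal resistances, inner to outer:
  R_conv,in = 1/(hA) = 1/(69.8·20.5) = 6.989×10^-4 K/W
  R_silica brick = L/(kA) = 0.0489/(1.38·20.5) = 0.001729 K/W
  R_castable refractory = L/(kA) = 0.311/(0.838·20.5) = 0.01810 K/W
  R_vermiculite board = L/(kA) = 0.0798/(0.0588·20.5) = 0.06620 K/W
  R_conv,out = 1/(hA) = 1/(21.3·20.5) = 0.002290 K/W
ΣR = 6.989×10^-4 + 0.001729 + 0.01810 + 0.06620 + 0.002290 = 0.08902 K/W
Q = ΔT/ΣR = (823 °C − 30.8 °C)/0.08902 = 8900 W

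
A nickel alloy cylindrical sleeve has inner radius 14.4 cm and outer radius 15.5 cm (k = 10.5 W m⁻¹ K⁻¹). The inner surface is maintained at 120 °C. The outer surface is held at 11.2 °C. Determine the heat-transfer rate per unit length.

Q' = 97.5 kW/m

Q' = 2πk·ΔT/ln(r₂/r₁) = 2π × 10.5 × 108.8 / ln(0.155/0.144) = 97500 W/m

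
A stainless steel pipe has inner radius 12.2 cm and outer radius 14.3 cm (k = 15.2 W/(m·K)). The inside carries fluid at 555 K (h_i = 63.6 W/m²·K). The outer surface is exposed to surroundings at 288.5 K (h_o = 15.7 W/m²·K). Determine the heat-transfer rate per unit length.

Q' = 2.86 kW/m

Resistance network (inner→outer):
  R'_conv,in = 1/(2πr h) = 1/(2π·0.122·63.6) = 0.02051 m·K/W
  R'_stainless steel = ln(0.143/0.122)/(2πk) = 0.1588/(2π·15.2) = 0.001663 m·K/W
  R'_conv,out = 1/(2πr h) = 1/(2π·0.143·15.7) = 0.07089 m·K/W
ΣR = 0.02051 + 0.001663 + 0.07089 = 0.09306 m·K/W
Q' = ΔT/ΣR = (555 K − 288.5 K)/0.09306 = 2860 W/m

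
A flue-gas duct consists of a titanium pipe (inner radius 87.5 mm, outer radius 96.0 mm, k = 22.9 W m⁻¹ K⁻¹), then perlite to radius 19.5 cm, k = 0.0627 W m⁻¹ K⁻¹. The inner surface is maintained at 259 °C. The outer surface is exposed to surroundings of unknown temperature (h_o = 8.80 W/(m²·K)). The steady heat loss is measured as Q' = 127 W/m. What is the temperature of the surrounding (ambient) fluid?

T_out = 18.7 °C

Sum the resistances:
  R'_titanium = ln(0.0960/0.0875)/(2πk) = 0.09271/(2π·22.9) = 6.443×10^-4 m·K/W
  R'_perlite = ln(0.195/0.0960)/(2πk) = 0.7087/(2π·0.0627) = 1.799 m·K/W
  R'_conv,out = 1/(2πr h) = 1/(2π·0.195·8.80) = 0.09275 m·K/W
ΣR = 1.892 m·K/W
ΔT = Q'·ΣR = 127 × 1.892 = 240.3 K
Heat flows outward, so T_out = T_in − ΔT = 259 − 240.3 = 18.7 °C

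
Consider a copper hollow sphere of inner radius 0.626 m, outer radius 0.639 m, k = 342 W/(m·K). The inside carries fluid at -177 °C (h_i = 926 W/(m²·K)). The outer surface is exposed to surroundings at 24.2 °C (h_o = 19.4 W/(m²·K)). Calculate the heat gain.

Q = 19.6 kW

Resistance network (inner→outer):
  R_conv,in = 1/(4πr²h) = 1/(4π·0.626²·926) = 2.193×10^-4 K/W
  R_copper = (1/0.626 − 1/0.639)/(4πk) = 0.03250/(4π·342) = 7.562×10^-6 K/W
  R_conv,out = 1/(4πr²h) = 1/(4π·0.639²·19.4) = 0.01005 K/W
ΣR = 2.193×10^-4 + 7.562×10^-6 + 0.01005 = 0.01028 K/W
Q = ΔT/ΣR = (-177 °C − 24.2 °C)/0.01028 = -19600 W
(Negative Q ⇒ heat flows inward; heat gain = 19600 W.)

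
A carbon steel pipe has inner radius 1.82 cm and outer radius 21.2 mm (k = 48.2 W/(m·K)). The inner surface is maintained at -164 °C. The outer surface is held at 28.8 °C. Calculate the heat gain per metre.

Q' = 2πk·ΔT/ln(r₂/r₁) = 2π × 48.2 × 192.8 / ln(0.0212/0.0182) = 3.83×10^5 W/m

Q' = 383 kW/m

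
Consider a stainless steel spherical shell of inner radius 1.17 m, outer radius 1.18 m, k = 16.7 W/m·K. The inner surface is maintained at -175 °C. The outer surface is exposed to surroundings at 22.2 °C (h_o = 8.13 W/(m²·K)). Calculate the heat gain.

Q = 27.9 kW

Series thermal resistances, inner to outer:
  R_stainless steel = (1/1.17 − 1/1.18)/(4πk) = 0.007243/(4π·16.7) = 3.451×10^-5 K/W
  R_conv,out = 1/(4πr²h) = 1/(4π·1.18²·8.13) = 0.007030 K/W
ΣR = 3.451×10^-5 + 0.007030 = 0.007065 K/W
Q = ΔT/ΣR = (-175 °C − 22.2 °C)/0.007065 = -27900 W
(Negative Q ⇒ heat flows inward; heat gain = 27900 W.)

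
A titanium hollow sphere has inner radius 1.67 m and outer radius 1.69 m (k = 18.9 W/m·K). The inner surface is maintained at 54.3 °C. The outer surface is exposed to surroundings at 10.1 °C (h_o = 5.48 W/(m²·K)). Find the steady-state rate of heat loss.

Q = 8.64 kW

Series thermal resistances, inner to outer:
  R_titanium = (1/1.67 − 1/1.69)/(4πk) = 0.007086/(4π·18.9) = 2.984×10^-5 K/W
  R_conv,out = 1/(4πr²h) = 1/(4π·1.69²·5.48) = 0.005084 K/W
ΣR = 2.984×10^-5 + 0.005084 = 0.005114 K/W
Q = ΔT/ΣR = (54.3 °C − 10.1 °C)/0.005114 = 8640 W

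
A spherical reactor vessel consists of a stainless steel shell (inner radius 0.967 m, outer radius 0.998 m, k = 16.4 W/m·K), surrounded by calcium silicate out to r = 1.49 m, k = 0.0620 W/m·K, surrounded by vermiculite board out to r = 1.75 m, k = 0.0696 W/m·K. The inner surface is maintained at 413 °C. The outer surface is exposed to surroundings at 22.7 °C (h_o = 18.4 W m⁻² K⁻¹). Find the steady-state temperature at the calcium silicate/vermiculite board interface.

Resistance network (inner→outer):
  R_stainless steel = (1/0.967 − 1/0.998)/(4πk) = 0.03212/(4π·16.4) = 1.559×10^-4 K/W
  R_calcium silicate = (1/0.998 − 1/1.49)/(4πk) = 0.3309/(4π·0.0620) = 0.4247 K/W
  R_vermiculite board = (1/1.49 − 1/1.75)/(4πk) = 0.09971/(4π·0.0696) = 0.1140 K/W
  R_conv,out = 1/(4πr²h) = 1/(4π·1.75²·18.4) = 0.001412 K/W
ΣR = 1.559×10^-4 + 0.4247 + 0.1140 + 0.001412 = 0.5403 K/W
Q = ΔT/ΣR = (413 °C − 22.7 °C)/0.5403 = 722.4 W
From the inner boundary to the calcium silicate/vermiculite board interface, ΣR_partial = 0.4249 K/W.
T_interface = T_in − Q·ΣR_partial = 413 °C − (722.4)(0.4249) = 106 °C

T = 106 °C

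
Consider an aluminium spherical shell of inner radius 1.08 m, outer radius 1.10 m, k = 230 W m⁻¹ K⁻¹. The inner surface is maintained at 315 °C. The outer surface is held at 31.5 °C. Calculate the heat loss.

Q = 48700 kW

Q = 4πk·ΔT/(1/r₁ − 1/r₂) = 4π × 230 × 283.5 / (1/1.08 − 1/1.10) = 4.87×10^7 W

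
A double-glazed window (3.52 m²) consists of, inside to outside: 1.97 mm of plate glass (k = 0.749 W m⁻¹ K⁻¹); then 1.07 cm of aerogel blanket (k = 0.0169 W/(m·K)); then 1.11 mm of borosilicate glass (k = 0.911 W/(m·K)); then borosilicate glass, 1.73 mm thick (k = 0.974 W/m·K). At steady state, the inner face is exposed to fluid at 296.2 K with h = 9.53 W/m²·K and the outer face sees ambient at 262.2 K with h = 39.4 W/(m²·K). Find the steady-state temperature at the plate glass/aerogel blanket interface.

T = 291.4 K

Series thermal resistances, inner to outer:
  R_conv,in = 1/(hA) = 1/(9.53·3.52) = 0.02981 K/W
  R_plate glass = L/(kA) = 0.00197/(0.749·3.52) = 7.472×10^-4 K/W
  R_aerogel blanket = L/(kA) = 0.0107/(0.0169·3.52) = 0.1799 K/W
  R_borosilicate glass = L/(kA) = 0.00111/(0.911·3.52) = 3.461×10^-4 K/W
  R_borosilicate glass = L/(kA) = 0.00173/(0.974·3.52) = 5.046×10^-4 K/W
  R_conv,out = 1/(hA) = 1/(39.4·3.52) = 0.007210 K/W
ΣR = 0.02981 + 7.472×10^-4 + 0.1799 + 3.461×10^-4 + 5.046×10^-4 + 0.007210 = 0.2185 K/W
Q = ΔT/ΣR = (296.2 K − 262.2 K)/0.2185 = 155.6 W
From the inner boundary to the plate glass/aerogel blanket interface, ΣR_partial = 0.03056 K/W.
T_interface = T_in − Q·ΣR_partial = 296.2 K − (155.6)(0.03056) = 291.4 K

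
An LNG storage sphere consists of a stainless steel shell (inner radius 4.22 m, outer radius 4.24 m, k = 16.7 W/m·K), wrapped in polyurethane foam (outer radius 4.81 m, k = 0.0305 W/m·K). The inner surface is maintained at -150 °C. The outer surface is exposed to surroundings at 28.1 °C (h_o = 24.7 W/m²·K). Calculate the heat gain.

Series thermal resistances, inner to outer:
  R_stainless steel = (1/4.22 − 1/4.24)/(4πk) = 0.001118/(4π·16.7) = 5.326×10^-6 K/W
  R_polyurethane foam = (1/4.24 − 1/4.81)/(4πk) = 0.02795/(4π·0.0305) = 0.07292 K/W
  R_conv,out = 1/(4πr²h) = 1/(4π·4.81²·24.7) = 1.393×10^-4 K/W
ΣR = 5.326×10^-6 + 0.07292 + 1.393×10^-4 = 0.07306 K/W
Q = ΔT/ΣR = (-150 °C − 28.1 °C)/0.07306 = -2440 W
(Negative Q ⇒ heat flows inward; heat gain = 2440 W.)

Q = 2440 W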